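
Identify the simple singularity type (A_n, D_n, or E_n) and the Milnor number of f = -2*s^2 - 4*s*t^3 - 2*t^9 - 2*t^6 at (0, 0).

Type A_{8}, Milnor number mu = 8.

The Hessian of f at 0 has rank 1. Corank 1: A-series; mu = 8 gives A_8.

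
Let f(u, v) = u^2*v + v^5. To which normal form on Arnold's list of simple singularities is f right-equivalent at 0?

The Hessian of f at 0 has rank 0. Corank 2; j^3 = u^2*v has shape L^2 M (L != M), so D-series; mu = 6 gives D_6.

D6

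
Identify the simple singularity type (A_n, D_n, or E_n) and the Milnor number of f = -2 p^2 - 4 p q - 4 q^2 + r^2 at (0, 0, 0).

Type A_1, Milnor number mu = 1.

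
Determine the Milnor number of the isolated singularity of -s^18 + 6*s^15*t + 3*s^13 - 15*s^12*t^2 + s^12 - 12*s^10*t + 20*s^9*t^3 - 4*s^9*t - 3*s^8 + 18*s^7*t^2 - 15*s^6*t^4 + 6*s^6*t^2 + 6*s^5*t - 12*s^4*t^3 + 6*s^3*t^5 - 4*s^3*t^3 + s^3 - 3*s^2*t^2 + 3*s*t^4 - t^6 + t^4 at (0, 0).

The Hessian of f at 0 has rank 0. Corank 2; j^3 = s^3 is a perfect cube, so E-series; the 4-jet and mu = 6 give E_6.

6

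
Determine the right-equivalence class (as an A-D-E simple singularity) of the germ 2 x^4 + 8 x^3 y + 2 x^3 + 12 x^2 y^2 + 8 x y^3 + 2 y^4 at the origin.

E_{6}

The Hessian of f at 0 is [[0, 0], [0, 0]] with rank 0, so corank 2. A Groebner basis of the Jacobian ideal J(f) in C{x,y} is {y^4, x*y^2 + y^3/3, x^2}; counting standard monomials gives mu = 6. Corank 2; j^3 = 2*x^3 is a perfect cube, so E-series; the 4-jet and mu = 6 give E_6.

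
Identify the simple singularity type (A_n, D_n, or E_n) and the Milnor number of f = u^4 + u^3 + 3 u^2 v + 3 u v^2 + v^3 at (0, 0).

Type E_6, Milnor number mu = 6.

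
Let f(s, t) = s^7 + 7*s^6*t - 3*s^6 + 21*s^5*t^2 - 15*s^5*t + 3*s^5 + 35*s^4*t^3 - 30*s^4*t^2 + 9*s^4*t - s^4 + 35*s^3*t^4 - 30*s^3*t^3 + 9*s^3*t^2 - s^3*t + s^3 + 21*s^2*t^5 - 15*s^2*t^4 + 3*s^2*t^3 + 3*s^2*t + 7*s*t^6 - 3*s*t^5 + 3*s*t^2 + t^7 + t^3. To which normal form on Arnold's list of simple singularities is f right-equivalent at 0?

E_7

The Hessian of f at 0 has rank 0. Corank 2; j^3 = (s + t)^3 is a perfect cube, so E-series; the 4-jet and mu = 7 give E_7.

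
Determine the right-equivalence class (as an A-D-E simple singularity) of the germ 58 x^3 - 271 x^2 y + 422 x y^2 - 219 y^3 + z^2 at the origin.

D_4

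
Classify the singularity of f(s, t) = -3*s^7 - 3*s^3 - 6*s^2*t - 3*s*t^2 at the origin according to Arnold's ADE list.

D8

The Hessian of f at 0 has rank 0. Corank 2; j^3 = -3*s*(s + t)^2 has shape L^2 M (L != M), so D-series; mu = 8 gives D_8.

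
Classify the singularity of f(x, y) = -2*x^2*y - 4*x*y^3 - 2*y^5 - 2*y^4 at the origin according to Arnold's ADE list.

The Hessian of f at 0 is [[0, 0], [0, 0]] with rank 0, so corank 2. A Groebner basis of the Jacobian ideal J(f) in C{x,y} is {x*y^2, x*y + y^3, x^2 - 4*x*y}; counting standard monomials gives mu = 5. Corank 2; j^3 = -2*x^2*y has shape L^2 M (L != M), so D-series; mu = 5 gives D_5.

D_{5}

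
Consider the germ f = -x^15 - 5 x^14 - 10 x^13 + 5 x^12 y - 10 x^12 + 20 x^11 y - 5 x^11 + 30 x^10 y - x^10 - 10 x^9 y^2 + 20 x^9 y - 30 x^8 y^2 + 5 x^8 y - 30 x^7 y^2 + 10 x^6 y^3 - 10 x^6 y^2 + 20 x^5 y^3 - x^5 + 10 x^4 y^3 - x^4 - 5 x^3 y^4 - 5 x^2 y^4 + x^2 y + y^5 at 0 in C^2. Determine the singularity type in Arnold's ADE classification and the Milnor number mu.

Type D_6, Milnor number mu = 6.

The Hessian of f at 0 has rank 0. Corank 2; j^3 = x^2*y has shape L^2 M (L != M), so D-series; mu = 6 gives D_6.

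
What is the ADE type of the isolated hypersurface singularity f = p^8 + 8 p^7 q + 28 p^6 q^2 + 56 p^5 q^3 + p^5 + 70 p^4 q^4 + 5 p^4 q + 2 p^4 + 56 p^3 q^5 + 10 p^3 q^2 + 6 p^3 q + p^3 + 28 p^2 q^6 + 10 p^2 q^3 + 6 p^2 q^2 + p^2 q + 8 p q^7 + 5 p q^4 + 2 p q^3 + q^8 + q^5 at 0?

The Hessian of f at 0 has rank 0. Corank 2; j^3 = p^2*(p + q) has shape L^2 M (L != M), so D-series; mu = 9 gives D_9.

D9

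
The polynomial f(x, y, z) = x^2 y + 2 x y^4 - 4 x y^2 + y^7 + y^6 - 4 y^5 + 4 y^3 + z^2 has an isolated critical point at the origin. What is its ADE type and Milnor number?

The Hessian of f at 0 has rank 1. Corank 2; j^3 = y*(x - 2*y)^2 has shape L^2 M (L != M), so D-series; mu = 7 gives D_7.

Type D_7, Milnor number mu = 7.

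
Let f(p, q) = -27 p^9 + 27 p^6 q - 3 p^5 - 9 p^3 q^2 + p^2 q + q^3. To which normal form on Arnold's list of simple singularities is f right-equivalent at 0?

D_{4}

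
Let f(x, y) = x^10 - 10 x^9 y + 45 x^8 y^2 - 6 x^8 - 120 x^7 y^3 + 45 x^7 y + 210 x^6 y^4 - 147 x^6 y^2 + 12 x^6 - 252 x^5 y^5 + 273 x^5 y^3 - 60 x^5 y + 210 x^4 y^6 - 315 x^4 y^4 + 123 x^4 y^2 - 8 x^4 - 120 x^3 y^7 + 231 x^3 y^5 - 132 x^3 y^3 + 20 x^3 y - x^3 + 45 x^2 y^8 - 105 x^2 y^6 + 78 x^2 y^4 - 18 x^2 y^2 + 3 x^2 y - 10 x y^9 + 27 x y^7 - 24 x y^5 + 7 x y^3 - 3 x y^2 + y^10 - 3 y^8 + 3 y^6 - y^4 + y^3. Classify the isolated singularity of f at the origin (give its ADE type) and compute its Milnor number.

Type E_{7}, Milnor number mu = 7.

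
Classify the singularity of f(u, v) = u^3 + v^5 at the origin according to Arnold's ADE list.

The Hessian of f at 0 has rank 0. Corank 2; j^3 = u^3 is a perfect cube, so E-series; the 5-jet and mu = 8 give E_8.

E_{8}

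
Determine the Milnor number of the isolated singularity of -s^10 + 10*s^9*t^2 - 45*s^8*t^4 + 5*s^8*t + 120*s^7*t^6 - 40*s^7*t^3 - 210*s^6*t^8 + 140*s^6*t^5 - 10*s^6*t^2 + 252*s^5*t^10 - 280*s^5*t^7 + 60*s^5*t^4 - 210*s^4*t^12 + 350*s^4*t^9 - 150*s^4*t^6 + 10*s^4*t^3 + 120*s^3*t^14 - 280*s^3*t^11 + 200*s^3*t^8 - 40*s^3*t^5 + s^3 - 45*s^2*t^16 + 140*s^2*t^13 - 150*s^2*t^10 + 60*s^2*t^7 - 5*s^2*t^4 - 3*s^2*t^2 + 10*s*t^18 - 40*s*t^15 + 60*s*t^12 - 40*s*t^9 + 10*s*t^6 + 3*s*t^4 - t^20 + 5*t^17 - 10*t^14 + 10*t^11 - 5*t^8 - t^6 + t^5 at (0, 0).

8

The Hessian of f at 0 has rank 0. Corank 2; j^3 = s^3 is a perfect cube, so E-series; the 5-jet and mu = 8 give E_8.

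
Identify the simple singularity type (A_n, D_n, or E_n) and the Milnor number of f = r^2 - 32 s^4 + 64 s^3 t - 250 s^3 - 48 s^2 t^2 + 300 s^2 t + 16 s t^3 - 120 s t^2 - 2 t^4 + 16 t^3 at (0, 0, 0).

Type E_{6}, Milnor number mu = 6.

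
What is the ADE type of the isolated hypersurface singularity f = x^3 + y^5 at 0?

The Hessian of f at 0 has rank 0. Corank 2; j^3 = x^3 is a perfect cube, so E-series; the 5-jet and mu = 8 give E_8.

E_8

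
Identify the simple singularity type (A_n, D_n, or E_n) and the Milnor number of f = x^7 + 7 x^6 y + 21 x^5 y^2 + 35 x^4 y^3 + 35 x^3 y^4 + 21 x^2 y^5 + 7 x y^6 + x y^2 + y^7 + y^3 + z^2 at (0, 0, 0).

Type D8, Milnor number mu = 8.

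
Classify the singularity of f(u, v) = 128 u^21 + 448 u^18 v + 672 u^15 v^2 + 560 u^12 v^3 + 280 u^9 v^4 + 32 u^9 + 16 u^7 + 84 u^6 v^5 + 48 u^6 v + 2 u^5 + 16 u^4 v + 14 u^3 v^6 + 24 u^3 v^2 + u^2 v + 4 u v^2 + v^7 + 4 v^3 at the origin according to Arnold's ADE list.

D_8

The Hessian of f at 0 is [[0, 0], [0, 0]] with rank 0, so corank 2. A Groebner basis of the Jacobian ideal J(f) in C{u,v} is {64*u^2/1017 + u*v^3 + 5113*u*v/16272 + 3065*v^2/8136, -16*u^2/339 - 2387*u*v/10848 + v^4 - 1363*v^2/5424, u^3 - 12*u*v^2 - 16*v^3, u^2*v + 4*u*v^2 + 4*v^3}; counting standard monomials gives mu = 8. Corank 2; j^3 = v*(u + 2*v)^2 has shape L^2 M (L != M), so D-series; mu = 8 gives D_8.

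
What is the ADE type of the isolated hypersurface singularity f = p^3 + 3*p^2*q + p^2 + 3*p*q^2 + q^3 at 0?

A_{2}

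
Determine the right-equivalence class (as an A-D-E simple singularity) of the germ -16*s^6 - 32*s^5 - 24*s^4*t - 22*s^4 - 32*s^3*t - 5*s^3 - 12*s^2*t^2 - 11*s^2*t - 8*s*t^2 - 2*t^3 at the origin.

D_{4}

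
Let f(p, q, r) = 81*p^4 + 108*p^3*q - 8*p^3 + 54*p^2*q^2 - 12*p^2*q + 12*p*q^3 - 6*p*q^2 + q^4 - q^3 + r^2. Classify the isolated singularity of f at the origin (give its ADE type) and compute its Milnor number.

Type E6, Milnor number mu = 6.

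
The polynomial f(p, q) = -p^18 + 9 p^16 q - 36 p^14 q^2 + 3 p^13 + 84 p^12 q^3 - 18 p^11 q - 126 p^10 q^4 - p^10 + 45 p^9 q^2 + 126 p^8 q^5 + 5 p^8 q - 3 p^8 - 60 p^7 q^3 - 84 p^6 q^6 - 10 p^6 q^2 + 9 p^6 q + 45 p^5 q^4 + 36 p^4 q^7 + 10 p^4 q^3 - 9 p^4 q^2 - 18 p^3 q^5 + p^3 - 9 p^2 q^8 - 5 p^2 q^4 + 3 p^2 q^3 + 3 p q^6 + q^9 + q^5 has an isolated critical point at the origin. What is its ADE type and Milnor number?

Type E_8, Milnor number mu = 8.

The Hessian of f at 0 has rank 0. Corank 2; j^3 = p^3 is a perfect cube, so E-series; the 5-jet and mu = 8 give E_8.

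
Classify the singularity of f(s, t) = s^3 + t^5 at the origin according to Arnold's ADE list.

The Hessian of f at 0 has rank 0. Corank 2; j^3 = s^3 is a perfect cube, so E-series; the 5-jet and mu = 8 give E_8.

E_{8}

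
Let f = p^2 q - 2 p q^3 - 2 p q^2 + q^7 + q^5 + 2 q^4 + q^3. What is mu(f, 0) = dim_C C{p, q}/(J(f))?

8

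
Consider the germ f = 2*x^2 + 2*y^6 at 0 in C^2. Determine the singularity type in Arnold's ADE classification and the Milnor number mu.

Type A5, Milnor number mu = 5.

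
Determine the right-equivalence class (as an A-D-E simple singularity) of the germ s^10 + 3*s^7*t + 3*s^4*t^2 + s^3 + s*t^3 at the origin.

E_{7}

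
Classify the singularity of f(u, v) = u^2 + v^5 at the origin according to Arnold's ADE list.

The Hessian of f at 0 is [[2, 0], [0, 0]] with rank 1, so corank 1. A Groebner basis of the Jacobian ideal J(f) in C{u,v} is {v^4, u}; counting standard monomials gives mu = 4. Corank 1: A-series; mu = 4 gives A_4.

A_4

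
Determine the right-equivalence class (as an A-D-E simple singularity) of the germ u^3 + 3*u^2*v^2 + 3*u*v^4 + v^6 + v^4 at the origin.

E_6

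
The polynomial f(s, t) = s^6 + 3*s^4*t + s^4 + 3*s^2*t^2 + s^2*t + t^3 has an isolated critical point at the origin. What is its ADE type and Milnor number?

Type D_{4}, Milnor number mu = 4.

The Hessian of f at 0 has rank 0. Corank 2; j^3 = t*(s^2 + t^2) splits into three distinct lines over C (the quadratic factor has nonzero discriminant), so D_4.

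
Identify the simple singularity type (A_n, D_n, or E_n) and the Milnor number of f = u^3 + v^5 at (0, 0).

Type E_{8}, Milnor number mu = 8.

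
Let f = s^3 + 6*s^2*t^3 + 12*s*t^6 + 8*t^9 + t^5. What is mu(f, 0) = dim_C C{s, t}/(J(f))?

8

The Hessian of f at 0 is [[0, 0], [0, 0]] with rank 0, so corank 2. A Groebner basis of the Jacobian ideal J(f) in C{s,t} is {s^2/4 + s*t^3, t^4, s^3, s^2*t}; counting standard monomials gives mu = 8. Corank 2; j^3 = s^3 is a perfect cube, so E-series; the 5-jet and mu = 8 give E_8.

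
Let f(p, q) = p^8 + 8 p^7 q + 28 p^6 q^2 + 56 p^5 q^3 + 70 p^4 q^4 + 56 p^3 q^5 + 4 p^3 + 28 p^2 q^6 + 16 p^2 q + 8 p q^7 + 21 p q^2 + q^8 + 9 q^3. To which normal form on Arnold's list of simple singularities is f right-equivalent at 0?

The Hessian of f at 0 is [[0, 0], [0, 0]] with rank 0, so corank 2. A Groebner basis of the Jacobian ideal J(f) in C{p,q} is {-32*p*q + q^7 - 48*q^2, p*q^2 + 3*q^3/2, p^2 + 5*p*q/2 + 3*q^2/2}; counting standard monomials gives mu = 9. Corank 2; j^3 = (p + q)*(2*p + 3*q)^2 has shape L^2 M (L != M), so D-series; mu = 9 gives D_9.

D9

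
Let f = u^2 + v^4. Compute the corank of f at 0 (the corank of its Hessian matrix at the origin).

1

The Hessian at 0 is [[2, 0], [0, 0]] of rank 1; hence corank 1.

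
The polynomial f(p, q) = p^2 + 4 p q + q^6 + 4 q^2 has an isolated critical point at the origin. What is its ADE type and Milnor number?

Type A_5, Milnor number mu = 5.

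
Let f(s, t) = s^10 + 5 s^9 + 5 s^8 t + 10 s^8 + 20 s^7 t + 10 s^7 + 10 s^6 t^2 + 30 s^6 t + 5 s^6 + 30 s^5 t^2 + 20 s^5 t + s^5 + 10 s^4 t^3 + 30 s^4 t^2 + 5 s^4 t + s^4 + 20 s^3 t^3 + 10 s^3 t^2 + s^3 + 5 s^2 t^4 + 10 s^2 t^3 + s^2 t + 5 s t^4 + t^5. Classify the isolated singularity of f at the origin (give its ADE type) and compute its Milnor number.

Type D_{6}, Milnor number mu = 6.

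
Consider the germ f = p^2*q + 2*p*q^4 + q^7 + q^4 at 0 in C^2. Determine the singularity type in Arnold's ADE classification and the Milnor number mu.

The Hessian of f at 0 is [[0, 0], [0, 0]] with rank 0, so corank 2. A Groebner basis of the Jacobian ideal J(f) in C{p,q} is {p^3, p^2/4 + q^3, p*q}; counting standard monomials gives mu = 5. Corank 2; j^3 = p^2*q has shape L^2 M (L != M), so D-series; mu = 5 gives D_5.

Type D_{5}, Milnor number mu = 5.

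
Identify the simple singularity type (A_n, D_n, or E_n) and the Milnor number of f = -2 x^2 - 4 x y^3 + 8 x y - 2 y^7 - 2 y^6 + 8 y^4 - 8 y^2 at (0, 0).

The Hessian of f at 0 has rank 1. Corank 1: A-series; mu = 6 gives A_6.

Type A_6, Milnor number mu = 6.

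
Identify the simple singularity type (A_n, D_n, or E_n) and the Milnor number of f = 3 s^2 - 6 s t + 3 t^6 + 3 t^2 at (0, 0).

Type A5, Milnor number mu = 5.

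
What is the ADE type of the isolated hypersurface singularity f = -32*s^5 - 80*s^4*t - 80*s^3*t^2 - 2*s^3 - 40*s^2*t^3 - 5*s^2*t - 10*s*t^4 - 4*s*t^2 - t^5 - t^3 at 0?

D_{6}

The Hessian of f at 0 has rank 0. Corank 2; j^3 = -(s + t)^2*(2*s + t) has shape L^2 M (L != M), so D-series; mu = 6 gives D_6.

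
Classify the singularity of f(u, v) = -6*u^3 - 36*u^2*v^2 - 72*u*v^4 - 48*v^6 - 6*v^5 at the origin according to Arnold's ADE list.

E8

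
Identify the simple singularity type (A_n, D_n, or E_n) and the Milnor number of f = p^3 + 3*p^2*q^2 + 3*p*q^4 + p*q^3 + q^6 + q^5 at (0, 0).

The Hessian of f at 0 has rank 0. Corank 2; j^3 = p^3 is a perfect cube, so E-series; the 4-jet and mu = 7 give E_7.

Type E7, Milnor number mu = 7.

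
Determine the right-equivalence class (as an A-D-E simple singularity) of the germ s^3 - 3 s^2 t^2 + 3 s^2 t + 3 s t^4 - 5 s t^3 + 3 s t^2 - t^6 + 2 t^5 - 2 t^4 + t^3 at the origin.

The Hessian of f at 0 is [[0, 0], [0, 0]] with rank 0, so corank 2. A Groebner basis of the Jacobian ideal J(f) in C{s,t} is {-s^2 - 2*s*t + t^4 - t^3/3 - t^2, s^3 - 4*s^2 - 8*s*t - t^3/3 - 4*t^2, s^2*t + 7*s^2/3 + 14*s*t/3 - 2*t^3/9 + 7*t^2/3, -s^2 + s*t^2 - 2*s*t + 2*t^3/3 - t^2}; counting standard monomials gives mu = 7. Corank 2; j^3 = (s + t)^3 is a perfect cube, so E-series; the 4-jet and mu = 7 give E_7.

E7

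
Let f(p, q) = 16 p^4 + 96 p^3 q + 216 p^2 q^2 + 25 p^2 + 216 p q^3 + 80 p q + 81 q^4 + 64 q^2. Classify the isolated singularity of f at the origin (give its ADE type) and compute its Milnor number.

Type A_3, Milnor number mu = 3.

The Hessian of f at 0 has rank 1. Corank 1: A-series; mu = 3 gives A_3.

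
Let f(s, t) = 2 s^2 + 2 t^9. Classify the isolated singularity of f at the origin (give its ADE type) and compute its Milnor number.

The Hessian of f at 0 has rank 1. Corank 1: A-series; mu = 8 gives A_8.

Type A_8, Milnor number mu = 8.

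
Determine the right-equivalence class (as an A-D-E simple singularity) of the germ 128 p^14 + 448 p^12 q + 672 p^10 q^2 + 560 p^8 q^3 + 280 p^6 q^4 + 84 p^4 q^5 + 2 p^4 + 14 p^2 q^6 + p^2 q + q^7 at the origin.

D8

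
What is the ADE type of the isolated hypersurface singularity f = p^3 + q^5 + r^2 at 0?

E_{8}

The Hessian of f at 0 has rank 1. Corank 2; j^3 = p^3 is a perfect cube, so E-series; the 5-jet and mu = 8 give E_8.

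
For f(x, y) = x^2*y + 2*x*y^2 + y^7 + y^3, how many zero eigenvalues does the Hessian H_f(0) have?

2

Hessian at 0 has rank 0.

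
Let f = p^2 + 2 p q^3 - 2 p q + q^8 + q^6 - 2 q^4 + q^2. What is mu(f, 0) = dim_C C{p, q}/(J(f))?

7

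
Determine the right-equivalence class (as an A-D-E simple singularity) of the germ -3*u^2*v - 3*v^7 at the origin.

D_{8}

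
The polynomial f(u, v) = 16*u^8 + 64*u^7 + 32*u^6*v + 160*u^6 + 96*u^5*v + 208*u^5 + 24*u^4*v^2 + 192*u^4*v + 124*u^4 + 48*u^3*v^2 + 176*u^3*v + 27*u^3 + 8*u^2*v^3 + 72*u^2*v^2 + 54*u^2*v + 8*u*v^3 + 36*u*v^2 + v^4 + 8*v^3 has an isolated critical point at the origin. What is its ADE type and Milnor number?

Type E_6, Milnor number mu = 6.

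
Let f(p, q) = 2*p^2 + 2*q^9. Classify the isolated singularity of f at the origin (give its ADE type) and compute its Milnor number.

The Hessian of f at 0 has rank 1. Corank 1: A-series; mu = 8 gives A_8.

Type A_8, Milnor number mu = 8.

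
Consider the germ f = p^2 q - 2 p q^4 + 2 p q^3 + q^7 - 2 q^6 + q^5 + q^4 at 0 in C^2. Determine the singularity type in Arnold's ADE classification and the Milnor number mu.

Type D5, Milnor number mu = 5.

The Hessian of f at 0 is [[0, 0], [0, 0]] with rank 0, so corank 2. A Groebner basis of the Jacobian ideal J(f) in C{p,q} is {p*q^2, p*q + q^3, p^2 - 4*p*q}; counting standard monomials gives mu = 5. Corank 2; j^3 = p^2*q has shape L^2 M (L != M), so D-series; mu = 5 gives D_5.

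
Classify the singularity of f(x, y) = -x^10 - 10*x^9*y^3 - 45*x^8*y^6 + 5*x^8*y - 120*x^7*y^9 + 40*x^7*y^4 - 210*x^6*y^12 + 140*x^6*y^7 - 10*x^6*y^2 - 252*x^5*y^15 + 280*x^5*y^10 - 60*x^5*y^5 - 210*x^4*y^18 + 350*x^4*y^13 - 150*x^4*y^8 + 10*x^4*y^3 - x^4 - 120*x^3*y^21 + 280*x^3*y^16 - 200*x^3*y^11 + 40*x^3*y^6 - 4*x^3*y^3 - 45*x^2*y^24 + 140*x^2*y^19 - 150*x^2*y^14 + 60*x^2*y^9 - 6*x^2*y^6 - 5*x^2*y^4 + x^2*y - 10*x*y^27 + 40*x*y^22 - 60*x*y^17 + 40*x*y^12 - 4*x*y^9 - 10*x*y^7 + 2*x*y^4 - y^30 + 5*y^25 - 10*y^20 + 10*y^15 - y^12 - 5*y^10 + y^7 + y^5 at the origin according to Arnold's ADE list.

D_{6}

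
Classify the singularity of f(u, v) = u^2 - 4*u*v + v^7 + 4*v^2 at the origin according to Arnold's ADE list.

A_{6}

The Hessian of f at 0 has rank 1. Corank 1: A-series; mu = 6 gives A_6.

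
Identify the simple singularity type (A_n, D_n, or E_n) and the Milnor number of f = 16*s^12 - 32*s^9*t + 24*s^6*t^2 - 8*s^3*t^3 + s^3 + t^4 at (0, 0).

Type E_{6}, Milnor number mu = 6.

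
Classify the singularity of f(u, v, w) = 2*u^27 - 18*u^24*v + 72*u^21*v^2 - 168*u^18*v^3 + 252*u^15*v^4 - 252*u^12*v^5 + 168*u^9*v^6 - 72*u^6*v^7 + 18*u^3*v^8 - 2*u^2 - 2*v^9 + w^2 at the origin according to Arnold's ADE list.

A_{8}

The Hessian of f at 0 has rank 2. Corank 1: A-series; mu = 8 gives A_8.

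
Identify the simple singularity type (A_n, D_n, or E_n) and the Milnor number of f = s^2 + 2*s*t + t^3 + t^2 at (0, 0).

Type A2, Milnor number mu = 2.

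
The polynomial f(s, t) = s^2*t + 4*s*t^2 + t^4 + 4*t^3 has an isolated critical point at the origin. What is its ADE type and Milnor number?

The Hessian of f at 0 has rank 0. Corank 2; j^3 = t*(s + 2*t)^2 has shape L^2 M (L != M), so D-series; mu = 5 gives D_5.

Type D_{5}, Milnor number mu = 5.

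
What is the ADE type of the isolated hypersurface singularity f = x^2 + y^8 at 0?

A_{7}

The Hessian of f at 0 is [[2, 0], [0, 0]] with rank 1, so corank 1. A Groebner basis of the Jacobian ideal J(f) in C{x,y} is {y^7, x}; counting standard monomials gives mu = 7. Corank 1: A-series; mu = 7 gives A_7.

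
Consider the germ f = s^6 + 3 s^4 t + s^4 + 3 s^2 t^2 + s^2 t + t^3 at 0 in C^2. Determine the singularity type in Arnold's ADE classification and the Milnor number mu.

Type D_4, Milnor number mu = 4.

The Hessian of f at 0 is [[0, 0], [0, 0]] with rank 0, so corank 2. A Groebner basis of the Jacobian ideal J(f) in C{s,t} is {t^3, s^2 + 3*t^2, s*t}; counting standard monomials gives mu = 4. Corank 2; j^3 = t*(s^2 + t^2) splits into three distinct lines over C (the quadratic factor has nonzero discriminant), so D_4.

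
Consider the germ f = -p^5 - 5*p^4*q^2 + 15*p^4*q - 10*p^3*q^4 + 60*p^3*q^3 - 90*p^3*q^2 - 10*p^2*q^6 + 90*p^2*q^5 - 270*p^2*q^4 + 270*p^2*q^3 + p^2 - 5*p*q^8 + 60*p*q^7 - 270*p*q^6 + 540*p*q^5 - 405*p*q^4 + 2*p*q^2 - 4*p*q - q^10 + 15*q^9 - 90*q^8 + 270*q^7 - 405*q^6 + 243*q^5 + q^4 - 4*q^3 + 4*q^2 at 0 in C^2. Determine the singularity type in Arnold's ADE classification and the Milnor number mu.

The Hessian of f at 0 is [[2, -4], [-4, 8]] with rank 1, so corank 1. A Groebner basis of the Jacobian ideal J(f) in C{p,q} is {p^2 - 4*p*q - 4*p + 8*q, p + q^2 - 2*q}; counting standard monomials gives mu = 4. Corank 1: A-series; mu = 4 gives A_4.

Type A4, Milnor number mu = 4.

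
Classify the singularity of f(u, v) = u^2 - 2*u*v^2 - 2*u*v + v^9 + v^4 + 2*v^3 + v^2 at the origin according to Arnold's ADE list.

The Hessian of f at 0 has rank 1. Corank 1: A-series; mu = 8 gives A_8.

A_8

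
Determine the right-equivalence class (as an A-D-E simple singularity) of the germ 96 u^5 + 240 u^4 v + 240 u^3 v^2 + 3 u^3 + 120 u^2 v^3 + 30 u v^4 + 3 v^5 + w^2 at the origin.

E_8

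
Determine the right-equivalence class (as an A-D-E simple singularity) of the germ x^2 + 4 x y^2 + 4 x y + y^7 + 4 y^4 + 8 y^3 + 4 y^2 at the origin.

A6

The Hessian of f at 0 has rank 1. Corank 1: A-series; mu = 6 gives A_6.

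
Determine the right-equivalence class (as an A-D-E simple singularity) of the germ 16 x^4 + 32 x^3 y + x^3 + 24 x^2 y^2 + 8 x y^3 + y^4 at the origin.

The Hessian of f at 0 has rank 0. Corank 2; j^3 = x^3 is a perfect cube, so E-series; the 4-jet and mu = 6 give E_6.

E6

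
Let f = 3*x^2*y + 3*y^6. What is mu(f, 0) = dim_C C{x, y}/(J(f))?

The Hessian of f at 0 has rank 0. Corank 2; j^3 = 3*x^2*y has shape L^2 M (L != M), so D-series; mu = 7 gives D_7.

7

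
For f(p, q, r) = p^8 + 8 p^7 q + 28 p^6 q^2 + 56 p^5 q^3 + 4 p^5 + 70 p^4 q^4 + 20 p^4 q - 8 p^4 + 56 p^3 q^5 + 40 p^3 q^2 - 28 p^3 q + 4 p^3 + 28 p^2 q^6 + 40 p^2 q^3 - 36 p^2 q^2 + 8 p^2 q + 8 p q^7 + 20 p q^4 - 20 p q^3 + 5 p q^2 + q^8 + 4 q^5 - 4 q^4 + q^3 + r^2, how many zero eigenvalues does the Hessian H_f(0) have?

2

The Hessian at 0 is [[0, 0, 0], [0, 0, 0], [0, 0, 2]] of rank 1; hence corank 2.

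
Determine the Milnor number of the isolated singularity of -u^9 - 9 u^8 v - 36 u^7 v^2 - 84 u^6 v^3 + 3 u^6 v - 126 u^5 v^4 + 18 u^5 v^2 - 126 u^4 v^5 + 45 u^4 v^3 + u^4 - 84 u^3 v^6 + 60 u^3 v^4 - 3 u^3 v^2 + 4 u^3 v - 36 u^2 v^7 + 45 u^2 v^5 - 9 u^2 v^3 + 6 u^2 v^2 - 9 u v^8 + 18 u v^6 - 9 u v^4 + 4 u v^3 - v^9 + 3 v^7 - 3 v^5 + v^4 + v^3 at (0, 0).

6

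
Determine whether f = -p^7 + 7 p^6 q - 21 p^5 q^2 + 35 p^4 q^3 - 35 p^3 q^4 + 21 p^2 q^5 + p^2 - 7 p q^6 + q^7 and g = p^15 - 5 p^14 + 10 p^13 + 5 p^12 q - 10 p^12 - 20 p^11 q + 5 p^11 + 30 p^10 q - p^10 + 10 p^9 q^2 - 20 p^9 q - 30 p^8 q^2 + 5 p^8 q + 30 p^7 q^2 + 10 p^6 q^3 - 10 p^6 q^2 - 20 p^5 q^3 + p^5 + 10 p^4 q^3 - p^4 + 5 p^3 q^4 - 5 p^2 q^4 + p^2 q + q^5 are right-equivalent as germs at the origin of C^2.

The Hessian of f at 0 has rank 1. Corank 1: A-series; mu = 6 gives A_6. The Hessian of g at 0 has rank 0. Corank 2; j^3 = p^2*q has shape L^2 M (L != M), so D-series; mu = 6 gives D_6. f is A_6 but g is D_6, hence not right-equivalent.

No.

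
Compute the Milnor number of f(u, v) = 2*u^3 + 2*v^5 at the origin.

The Hessian of f at 0 has rank 0. Corank 2; j^3 = 2*u^3 is a perfect cube, so E-series; the 5-jet and mu = 8 give E_8.

8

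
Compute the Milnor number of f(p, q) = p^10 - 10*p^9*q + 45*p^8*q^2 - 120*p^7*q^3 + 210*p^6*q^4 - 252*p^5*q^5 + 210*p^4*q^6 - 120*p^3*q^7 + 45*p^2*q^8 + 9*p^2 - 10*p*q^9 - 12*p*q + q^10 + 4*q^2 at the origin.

9

The Hessian of f at 0 has rank 1. Corank 1: A-series; mu = 9 gives A_9.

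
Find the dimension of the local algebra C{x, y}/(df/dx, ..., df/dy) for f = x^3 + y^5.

8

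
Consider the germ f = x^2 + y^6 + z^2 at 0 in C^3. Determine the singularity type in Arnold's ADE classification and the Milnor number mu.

Type A5, Milnor number mu = 5.

The Hessian of f at 0 is [[2, 0, 0], [0, 0, 0], [0, 0, 2]] with rank 2, so corank 1. A Groebner basis of the Jacobian ideal J(f) in C{x,y,z} is {y^5, x, z}; counting standard monomials gives mu = 5. Corank 1: A-series; mu = 5 gives A_5.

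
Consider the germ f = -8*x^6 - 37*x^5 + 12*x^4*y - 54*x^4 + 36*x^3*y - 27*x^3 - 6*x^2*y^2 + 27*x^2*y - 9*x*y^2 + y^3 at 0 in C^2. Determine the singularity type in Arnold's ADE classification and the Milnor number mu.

Type E_8, Milnor number mu = 8.

The Hessian of f at 0 has rank 0. Corank 2; j^3 = -(3*x - y)^3 is a perfect cube, so E-series; the 5-jet and mu = 8 give E_8.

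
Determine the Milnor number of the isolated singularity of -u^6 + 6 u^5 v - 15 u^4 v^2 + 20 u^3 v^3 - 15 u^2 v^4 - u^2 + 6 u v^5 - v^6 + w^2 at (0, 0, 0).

The Hessian of f at 0 has rank 2. Corank 1: A-series; mu = 5 gives A_5.

5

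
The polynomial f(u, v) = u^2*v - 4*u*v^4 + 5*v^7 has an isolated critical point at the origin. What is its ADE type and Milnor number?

The Hessian of f at 0 has rank 0. Corank 2; j^3 = u^2*v has shape L^2 M (L != M), so D-series; mu = 8 gives D_8.

Type D_{8}, Milnor number mu = 8.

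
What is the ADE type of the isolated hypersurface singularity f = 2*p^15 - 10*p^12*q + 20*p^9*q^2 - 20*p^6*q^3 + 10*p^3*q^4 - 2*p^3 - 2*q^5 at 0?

The Hessian of f at 0 has rank 0. Corank 2; j^3 = -2*p^3 is a perfect cube, so E-series; the 5-jet and mu = 8 give E_8.

E_8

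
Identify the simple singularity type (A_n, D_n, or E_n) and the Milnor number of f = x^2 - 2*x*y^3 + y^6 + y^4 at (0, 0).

Type A_3, Milnor number mu = 3.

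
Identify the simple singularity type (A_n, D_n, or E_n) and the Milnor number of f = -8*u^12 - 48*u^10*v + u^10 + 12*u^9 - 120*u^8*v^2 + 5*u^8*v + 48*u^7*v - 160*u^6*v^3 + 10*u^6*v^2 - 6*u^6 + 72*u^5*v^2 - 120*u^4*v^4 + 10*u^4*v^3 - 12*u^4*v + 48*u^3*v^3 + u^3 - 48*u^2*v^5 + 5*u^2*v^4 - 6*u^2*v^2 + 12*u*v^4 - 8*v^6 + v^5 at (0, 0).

Type E_{8}, Milnor number mu = 8.

The Hessian of f at 0 has rank 0. Corank 2; j^3 = u^3 is a perfect cube, so E-series; the 5-jet and mu = 8 give E_8.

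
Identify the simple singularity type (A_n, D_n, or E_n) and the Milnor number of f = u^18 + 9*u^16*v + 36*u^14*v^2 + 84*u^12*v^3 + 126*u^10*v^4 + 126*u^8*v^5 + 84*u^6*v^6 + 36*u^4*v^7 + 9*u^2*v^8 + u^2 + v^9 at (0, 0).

Type A8, Milnor number mu = 8.

The Hessian of f at 0 is [[2, 0], [0, 0]] with rank 1, so corank 1. A Groebner basis of the Jacobian ideal J(f) in C{u,v} is {v^8, u}; counting standard monomials gives mu = 8. Corank 1: A-series; mu = 8 gives A_8.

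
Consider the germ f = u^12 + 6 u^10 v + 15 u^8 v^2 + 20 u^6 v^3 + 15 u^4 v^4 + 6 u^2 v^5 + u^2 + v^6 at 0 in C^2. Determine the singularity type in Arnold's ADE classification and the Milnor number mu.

The Hessian of f at 0 is [[2, 0], [0, 0]] with rank 1, so corank 1. A Groebner basis of the Jacobian ideal J(f) in C{u,v} is {v^5, u}; counting standard monomials gives mu = 5. Corank 1: A-series; mu = 5 gives A_5.

Type A_{5}, Milnor number mu = 5.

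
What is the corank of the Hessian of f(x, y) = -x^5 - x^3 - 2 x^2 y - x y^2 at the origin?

Hessian at 0 has rank 0.

2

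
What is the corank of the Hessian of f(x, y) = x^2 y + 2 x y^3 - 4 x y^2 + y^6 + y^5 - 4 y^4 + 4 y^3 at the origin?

2

Hessian at 0 has rank 0.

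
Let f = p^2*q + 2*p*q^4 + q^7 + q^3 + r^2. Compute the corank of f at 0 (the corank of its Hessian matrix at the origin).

2

The Hessian at 0 is [[0, 0, 0], [0, 0, 0], [0, 0, 2]] of rank 1; hence corank 2.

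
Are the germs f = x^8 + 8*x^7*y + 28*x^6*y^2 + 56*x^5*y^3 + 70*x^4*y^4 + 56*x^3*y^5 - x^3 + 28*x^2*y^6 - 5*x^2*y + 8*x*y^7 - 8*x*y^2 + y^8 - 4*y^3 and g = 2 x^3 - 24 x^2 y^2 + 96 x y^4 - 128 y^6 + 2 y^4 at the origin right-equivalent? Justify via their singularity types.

No.

The Hessian of f at 0 has rank 0. Corank 2; j^3 = -(x + y)*(x + 2*y)^2 has shape L^2 M (L != M), so D-series; mu = 9 gives D_9. The Hessian of g at 0 has rank 0. Corank 2; j^3 = 2*x^3 is a perfect cube, so E-series; the 4-jet and mu = 6 give E_6. f is D_9 but g is E_6, hence not right-equivalent.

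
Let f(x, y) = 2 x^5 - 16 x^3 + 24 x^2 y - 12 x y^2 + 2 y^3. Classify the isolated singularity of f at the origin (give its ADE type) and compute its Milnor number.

The Hessian of f at 0 has rank 0. Corank 2; j^3 = -2*(2*x - y)^3 is a perfect cube, so E-series; the 5-jet and mu = 8 give E_8.

Type E_8, Milnor number mu = 8.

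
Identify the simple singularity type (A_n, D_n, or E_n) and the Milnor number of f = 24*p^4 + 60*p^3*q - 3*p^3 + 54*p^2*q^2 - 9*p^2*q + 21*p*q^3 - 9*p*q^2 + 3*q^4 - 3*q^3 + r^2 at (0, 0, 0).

Type E7, Milnor number mu = 7.

The Hessian of f at 0 has rank 1. Corank 2; j^3 = -3*(p + q)^3 is a perfect cube, so E-series; the 4-jet and mu = 7 give E_7.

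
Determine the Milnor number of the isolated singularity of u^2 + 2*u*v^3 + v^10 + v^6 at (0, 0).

The Hessian of f at 0 is [[2, 0], [0, 0]] with rank 1, so corank 1. A Groebner basis of the Jacobian ideal J(f) in C{u,v} is {u^3, u + v^3}; counting standard monomials gives mu = 9. Corank 1: A-series; mu = 9 gives A_9.

9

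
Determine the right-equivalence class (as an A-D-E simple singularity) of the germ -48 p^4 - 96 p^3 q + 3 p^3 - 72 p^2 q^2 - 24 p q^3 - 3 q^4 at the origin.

E_{6}

The Hessian of f at 0 is [[0, 0], [0, 0]] with rank 0, so corank 2. A Groebner basis of the Jacobian ideal J(f) in C{p,q} is {q^4, p*q^2 + q^3/6, p^2}; counting standard monomials gives mu = 6. Corank 2; j^3 = 3*p^3 is a perfect cube, so E-series; the 4-jet and mu = 6 give E_6.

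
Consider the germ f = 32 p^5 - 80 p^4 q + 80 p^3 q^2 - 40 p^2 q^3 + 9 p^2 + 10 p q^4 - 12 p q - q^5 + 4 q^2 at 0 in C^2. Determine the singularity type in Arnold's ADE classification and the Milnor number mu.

The Hessian of f at 0 is [[18, -12], [-12, 8]] with rank 1, so corank 1. A Groebner basis of the Jacobian ideal J(f) in C{p,q} is {q^4, p - 2*q/3}; counting standard monomials gives mu = 4. Corank 1: A-series; mu = 4 gives A_4.

Type A4, Milnor number mu = 4.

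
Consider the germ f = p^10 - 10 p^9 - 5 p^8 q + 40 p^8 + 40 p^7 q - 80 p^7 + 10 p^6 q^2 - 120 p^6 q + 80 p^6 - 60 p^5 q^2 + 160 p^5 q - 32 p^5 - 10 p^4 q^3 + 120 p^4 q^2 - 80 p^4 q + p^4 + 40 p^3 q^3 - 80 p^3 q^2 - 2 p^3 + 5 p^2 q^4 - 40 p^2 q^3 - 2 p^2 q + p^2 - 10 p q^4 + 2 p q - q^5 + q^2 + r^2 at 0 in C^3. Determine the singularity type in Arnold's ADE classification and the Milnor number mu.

Type A_4, Milnor number mu = 4.

The Hessian of f at 0 is [[2, 2, 0], [2, 2, 0], [0, 0, 2]] with rank 2, so corank 1. A Groebner basis of the Jacobian ideal J(f) in C{p,q,r} is {p/2 + q^3 - q^2/2 + q/2, p^2 - p - q, p*q + p/2 + q^2/2 + q/2, r}; counting standard monomials gives mu = 4. Corank 1: A-series; mu = 4 gives A_4.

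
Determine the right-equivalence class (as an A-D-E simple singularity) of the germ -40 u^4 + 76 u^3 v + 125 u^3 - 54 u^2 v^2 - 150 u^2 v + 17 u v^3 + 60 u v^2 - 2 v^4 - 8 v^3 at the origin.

The Hessian of f at 0 has rank 0. Corank 2; j^3 = (5*u - 2*v)^3 is a perfect cube, so E-series; the 4-jet and mu = 7 give E_7.

E_7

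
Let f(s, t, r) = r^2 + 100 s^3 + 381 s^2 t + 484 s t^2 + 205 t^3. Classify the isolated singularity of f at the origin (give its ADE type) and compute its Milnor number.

Type D4, Milnor number mu = 4.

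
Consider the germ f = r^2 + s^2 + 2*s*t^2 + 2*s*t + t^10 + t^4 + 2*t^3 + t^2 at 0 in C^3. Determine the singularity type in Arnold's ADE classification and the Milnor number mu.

The Hessian of f at 0 is [[2, 2, 0], [2, 2, 0], [0, 0, 2]] with rank 2, so corank 1. A Groebner basis of the Jacobian ideal J(f) in C{s,t,r} is {s^5 + 10*s^4 + 30*s^3*t - 35*s^3 - 54*s^2*t + 23*s^2 + 27*s*t - 4*s - 4*t, s^4*t - 4*s^4 - 10*s^3*t + 10*s^3 + 15*s^2*t - 6*s^2 - 7*s*t + s + t, s + t^2 + t, r}; counting standard monomials gives mu = 9. Corank 1: A-series; mu = 9 gives A_9.

Type A_{9}, Milnor number mu = 9.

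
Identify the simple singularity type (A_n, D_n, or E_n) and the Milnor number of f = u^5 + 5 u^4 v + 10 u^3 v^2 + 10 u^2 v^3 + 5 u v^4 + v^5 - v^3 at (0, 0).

Type E_8, Milnor number mu = 8.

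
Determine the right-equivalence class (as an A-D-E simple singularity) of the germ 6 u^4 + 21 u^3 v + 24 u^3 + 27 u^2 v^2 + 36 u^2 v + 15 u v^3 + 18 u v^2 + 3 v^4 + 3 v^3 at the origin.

The Hessian of f at 0 has rank 0. Corank 2; j^3 = 3*(2*u + v)^3 is a perfect cube, so E-series; the 4-jet and mu = 7 give E_7.

E_{7}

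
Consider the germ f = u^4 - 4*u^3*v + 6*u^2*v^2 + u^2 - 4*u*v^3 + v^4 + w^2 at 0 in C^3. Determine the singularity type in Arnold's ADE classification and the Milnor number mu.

The Hessian of f at 0 is [[2, 0, 0], [0, 0, 0], [0, 0, 2]] with rank 2, so corank 1. A Groebner basis of the Jacobian ideal J(f) in C{u,v,w} is {v^3, u, w}; counting standard monomials gives mu = 3. Corank 1: A-series; mu = 3 gives A_3.

Type A_{3}, Milnor number mu = 3.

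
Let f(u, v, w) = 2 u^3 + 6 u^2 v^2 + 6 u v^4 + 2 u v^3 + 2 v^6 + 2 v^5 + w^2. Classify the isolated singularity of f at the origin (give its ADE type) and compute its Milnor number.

Type E7, Milnor number mu = 7.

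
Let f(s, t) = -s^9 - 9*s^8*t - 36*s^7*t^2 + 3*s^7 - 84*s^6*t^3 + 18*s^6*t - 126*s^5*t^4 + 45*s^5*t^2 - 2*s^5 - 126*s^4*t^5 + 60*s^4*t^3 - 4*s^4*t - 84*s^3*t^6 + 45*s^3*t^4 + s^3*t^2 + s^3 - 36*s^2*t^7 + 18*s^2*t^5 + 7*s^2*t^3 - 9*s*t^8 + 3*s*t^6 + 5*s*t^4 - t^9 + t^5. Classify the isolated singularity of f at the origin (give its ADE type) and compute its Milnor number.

The Hessian of f at 0 has rank 0. Corank 2; j^3 = s^3 is a perfect cube, so E-series; the 5-jet and mu = 8 give E_8.

Type E8, Milnor number mu = 8.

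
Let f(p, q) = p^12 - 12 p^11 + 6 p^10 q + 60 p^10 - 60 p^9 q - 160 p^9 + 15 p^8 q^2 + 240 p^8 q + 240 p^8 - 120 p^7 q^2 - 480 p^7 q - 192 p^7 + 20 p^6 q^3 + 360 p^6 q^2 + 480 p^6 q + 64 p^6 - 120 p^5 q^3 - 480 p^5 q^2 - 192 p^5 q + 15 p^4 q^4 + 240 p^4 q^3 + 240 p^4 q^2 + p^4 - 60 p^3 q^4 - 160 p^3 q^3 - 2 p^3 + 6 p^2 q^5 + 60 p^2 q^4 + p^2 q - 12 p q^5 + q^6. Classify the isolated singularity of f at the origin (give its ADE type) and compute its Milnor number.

The Hessian of f at 0 has rank 0. Corank 2; j^3 = -p^2*(2*p - q) has shape L^2 M (L != M), so D-series; mu = 7 gives D_7.

Type D_7, Milnor number mu = 7.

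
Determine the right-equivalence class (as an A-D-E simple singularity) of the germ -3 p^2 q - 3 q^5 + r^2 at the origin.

D_6

The Hessian of f at 0 has rank 1. Corank 2; j^3 = -3*p^2*q has shape L^2 M (L != M), so D-series; mu = 6 gives D_6.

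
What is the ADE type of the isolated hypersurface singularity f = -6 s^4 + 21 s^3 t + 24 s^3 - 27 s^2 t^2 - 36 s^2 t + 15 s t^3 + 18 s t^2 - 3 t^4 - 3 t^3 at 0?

E_{7}

The Hessian of f at 0 has rank 0. Corank 2; j^3 = 3*(2*s - t)^3 is a perfect cube, so E-series; the 4-jet and mu = 7 give E_7.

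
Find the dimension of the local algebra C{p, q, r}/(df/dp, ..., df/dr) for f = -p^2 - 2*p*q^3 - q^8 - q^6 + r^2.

The Hessian of f at 0 has rank 2. Corank 1: A-series; mu = 7 gives A_7.

7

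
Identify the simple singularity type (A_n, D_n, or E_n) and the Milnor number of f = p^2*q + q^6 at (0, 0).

Type D_{7}, Milnor number mu = 7.

The Hessian of f at 0 has rank 0. Corank 2; j^3 = p^2*q has shape L^2 M (L != M), so D-series; mu = 7 gives D_7.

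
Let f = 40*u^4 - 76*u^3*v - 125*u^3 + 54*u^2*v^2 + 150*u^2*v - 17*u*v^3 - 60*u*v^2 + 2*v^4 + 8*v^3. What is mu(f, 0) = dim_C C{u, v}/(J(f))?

7

The Hessian of f at 0 has rank 0. Corank 2; j^3 = -(5*u - 2*v)^3 is a perfect cube, so E-series; the 4-jet and mu = 7 give E_7.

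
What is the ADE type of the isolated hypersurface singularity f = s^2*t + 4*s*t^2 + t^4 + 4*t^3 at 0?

The Hessian of f at 0 is [[0, 0], [0, 0]] with rank 0, so corank 2. A Groebner basis of the Jacobian ideal J(f) in C{s,t} is {s^3 - 2*s^2 + 8*t^2, s^2/4 + t^3 - t^2, s*t + 2*t^2}; counting standard monomials gives mu = 5. Corank 2; j^3 = t*(s + 2*t)^2 has shape L^2 M (L != M), so D-series; mu = 5 gives D_5.

D_5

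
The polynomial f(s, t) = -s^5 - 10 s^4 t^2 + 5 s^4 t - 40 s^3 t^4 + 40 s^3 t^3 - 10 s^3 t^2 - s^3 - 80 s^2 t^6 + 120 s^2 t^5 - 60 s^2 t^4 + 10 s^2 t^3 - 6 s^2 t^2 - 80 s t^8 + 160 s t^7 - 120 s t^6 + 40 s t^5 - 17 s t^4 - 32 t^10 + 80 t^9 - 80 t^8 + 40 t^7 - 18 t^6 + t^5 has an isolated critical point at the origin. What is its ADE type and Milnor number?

The Hessian of f at 0 is [[0, 0], [0, 0]] with rank 0, so corank 2. A Groebner basis of the Jacobian ideal J(f) in C{s,t} is {s^2/16 + s*t^3 + s*t^2/4, s^2/4 + s*t^2 + t^4, s^3, s^2*t - s^2/4 - s*t^2}; counting standard monomials gives mu = 8. Corank 2; j^3 = -s^3 is a perfect cube, so E-series; the 5-jet and mu = 8 give E_8.

Type E_8, Milnor number mu = 8.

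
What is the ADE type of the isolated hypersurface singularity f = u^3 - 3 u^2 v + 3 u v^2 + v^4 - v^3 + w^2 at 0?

E_{6}

The Hessian of f at 0 is [[0, 0, 0], [0, 0, 0], [0, 0, 2]] with rank 1, so corank 2. A Groebner basis of the Jacobian ideal J(f) in C{u,v,w} is {v^3, u^2 - 2*u*v + v^2, w}; counting standard monomials gives mu = 6. Corank 2; j^3 = (u - v)^3 is a perfect cube, so E-series; the 4-jet and mu = 6 give E_6.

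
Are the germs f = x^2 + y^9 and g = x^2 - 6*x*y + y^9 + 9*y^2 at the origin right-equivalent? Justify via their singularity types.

The Hessian of f at 0 has rank 1. Corank 1: A-series; mu = 8 gives A_8. The Hessian of g at 0 has rank 1. Corank 1: A-series; mu = 8 gives A_8. Both have type A_8, hence right-equivalent.

Yes.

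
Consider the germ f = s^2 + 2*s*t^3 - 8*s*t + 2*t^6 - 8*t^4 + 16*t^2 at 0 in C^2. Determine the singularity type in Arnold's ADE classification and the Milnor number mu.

Type A_{5}, Milnor number mu = 5.

The Hessian of f at 0 has rank 1. Corank 1: A-series; mu = 5 gives A_5.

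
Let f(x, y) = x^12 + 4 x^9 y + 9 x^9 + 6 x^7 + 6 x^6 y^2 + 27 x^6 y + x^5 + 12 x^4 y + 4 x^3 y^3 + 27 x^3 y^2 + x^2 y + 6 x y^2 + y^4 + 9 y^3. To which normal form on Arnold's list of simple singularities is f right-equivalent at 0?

The Hessian of f at 0 has rank 0. Corank 2; j^3 = y*(x + 3*y)^2 has shape L^2 M (L != M), so D-series; mu = 5 gives D_5.

D_{5}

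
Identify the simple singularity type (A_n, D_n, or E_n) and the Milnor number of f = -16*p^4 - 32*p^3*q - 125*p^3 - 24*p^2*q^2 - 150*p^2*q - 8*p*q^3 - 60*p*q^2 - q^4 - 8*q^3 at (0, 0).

Type E6, Milnor number mu = 6.

The Hessian of f at 0 has rank 0. Corank 2; j^3 = -(5*p + 2*q)^3 is a perfect cube, so E-series; the 4-jet and mu = 6 give E_6.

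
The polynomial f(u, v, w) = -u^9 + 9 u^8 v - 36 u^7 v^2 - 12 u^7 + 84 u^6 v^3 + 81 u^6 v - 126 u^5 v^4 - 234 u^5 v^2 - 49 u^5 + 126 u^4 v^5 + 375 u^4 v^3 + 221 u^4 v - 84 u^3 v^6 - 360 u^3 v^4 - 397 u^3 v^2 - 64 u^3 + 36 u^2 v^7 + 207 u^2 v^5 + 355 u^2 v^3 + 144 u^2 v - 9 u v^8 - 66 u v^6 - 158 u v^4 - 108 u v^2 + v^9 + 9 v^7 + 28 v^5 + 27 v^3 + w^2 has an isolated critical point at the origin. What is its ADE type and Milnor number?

Type E8, Milnor number mu = 8.

The Hessian of f at 0 has rank 1. Corank 2; j^3 = -(4*u - 3*v)^3 is a perfect cube, so E-series; the 5-jet and mu = 8 give E_8.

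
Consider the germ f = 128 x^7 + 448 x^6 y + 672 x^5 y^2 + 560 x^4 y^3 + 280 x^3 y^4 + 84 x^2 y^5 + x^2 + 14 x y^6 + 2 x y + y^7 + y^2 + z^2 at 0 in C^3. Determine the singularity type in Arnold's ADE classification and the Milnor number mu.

Type A6, Milnor number mu = 6.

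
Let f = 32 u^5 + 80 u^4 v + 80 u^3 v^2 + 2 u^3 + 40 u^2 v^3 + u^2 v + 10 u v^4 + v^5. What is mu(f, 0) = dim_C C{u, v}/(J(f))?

6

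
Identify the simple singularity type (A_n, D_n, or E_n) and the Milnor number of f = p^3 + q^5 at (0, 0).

The Hessian of f at 0 has rank 0. Corank 2; j^3 = p^3 is a perfect cube, so E-series; the 5-jet and mu = 8 give E_8.

Type E8, Milnor number mu = 8.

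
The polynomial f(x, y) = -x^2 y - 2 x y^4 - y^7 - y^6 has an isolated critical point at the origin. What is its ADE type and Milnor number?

The Hessian of f at 0 has rank 0. Corank 2; j^3 = -x^2*y has shape L^2 M (L != M), so D-series; mu = 7 gives D_7.

Type D_7, Milnor number mu = 7.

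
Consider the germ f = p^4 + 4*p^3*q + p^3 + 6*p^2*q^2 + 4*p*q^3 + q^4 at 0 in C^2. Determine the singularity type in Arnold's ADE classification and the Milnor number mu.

The Hessian of f at 0 has rank 0. Corank 2; j^3 = p^3 is a perfect cube, so E-series; the 4-jet and mu = 6 give E_6.

Type E_6, Milnor number mu = 6.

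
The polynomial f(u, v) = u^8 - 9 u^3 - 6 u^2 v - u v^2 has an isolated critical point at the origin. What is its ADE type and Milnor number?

Type D_9, Milnor number mu = 9.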